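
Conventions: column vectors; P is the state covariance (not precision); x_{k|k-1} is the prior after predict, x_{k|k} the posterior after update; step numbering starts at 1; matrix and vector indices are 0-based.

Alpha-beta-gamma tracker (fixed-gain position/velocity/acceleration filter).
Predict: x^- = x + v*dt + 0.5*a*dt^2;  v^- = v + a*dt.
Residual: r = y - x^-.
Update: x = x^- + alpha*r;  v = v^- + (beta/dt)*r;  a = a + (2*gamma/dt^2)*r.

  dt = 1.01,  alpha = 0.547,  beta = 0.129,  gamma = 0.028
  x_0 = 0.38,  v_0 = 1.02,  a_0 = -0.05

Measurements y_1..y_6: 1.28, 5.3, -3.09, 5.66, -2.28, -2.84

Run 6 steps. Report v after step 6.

step 1: x_pred=1.3847  r=-0.1047  x^+=1.3274  v^+=0.9561  a^+=-0.0557
step 2: x_pred=2.2647  r=3.0353  x^+=3.9250  v^+=1.2875  a^+=0.1109
step 3: x_pred=5.2819  r=-8.3719  x^+=0.7025  v^+=0.3302  a^+=-0.3487
step 4: x_pred=0.8581  r=4.8019  x^+=3.4848  v^+=0.5913  a^+=-0.0851
step 5: x_pred=4.0386  r=-6.3186  x^+=0.5823  v^+=-0.3017  a^+=-0.4320
step 6: x_pred=0.0573  r=-2.8973  x^+=-1.5275  v^+=-1.1080  a^+=-0.5910

v_post = -1.1080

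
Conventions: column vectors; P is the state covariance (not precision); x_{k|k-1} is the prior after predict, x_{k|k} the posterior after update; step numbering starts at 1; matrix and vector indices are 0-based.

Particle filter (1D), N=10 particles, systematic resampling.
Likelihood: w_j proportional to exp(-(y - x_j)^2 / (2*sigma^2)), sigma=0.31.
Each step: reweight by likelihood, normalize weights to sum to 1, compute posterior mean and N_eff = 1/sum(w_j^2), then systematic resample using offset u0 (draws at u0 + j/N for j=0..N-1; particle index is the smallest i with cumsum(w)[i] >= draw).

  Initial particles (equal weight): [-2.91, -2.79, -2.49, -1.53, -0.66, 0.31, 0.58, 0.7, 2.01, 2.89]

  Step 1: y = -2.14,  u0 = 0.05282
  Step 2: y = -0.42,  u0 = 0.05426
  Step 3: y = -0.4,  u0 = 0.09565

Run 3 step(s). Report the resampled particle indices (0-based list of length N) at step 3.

resampled_idx = [0, 1, 2, 3, 4, 5, 6, 7, 8, 9]

step 1: w=[0.0551, 0.1338, 0.6372, 0.1739, 0.0000, 0.0000, 0.0000, 0.0000, 0.0000, 0.0000]  mean=-2.3863  Neff=2.1873  idx=[0, 1, 2, 2, 2, 2, 2, 2, 3, 3]
step 2: w=[0.0000, 0.0000, 0.0000, 0.0000, 0.0000, 0.0000, 0.0000, 0.0000, 0.5000, 0.5000]  mean=-1.5300  Neff=2.0000  idx=[8, 8, 8, 8, 8, 9, 9, 9, 9, 9]
step 3: w=[0.1000, 0.1000, 0.1000, 0.1000, 0.1000, 0.1000, 0.1000, 0.1000, 0.1000, 0.1000]  mean=-1.5300  Neff=10.0000  idx=[0, 1, 2, 3, 4, 5, 6, 7, 8, 9]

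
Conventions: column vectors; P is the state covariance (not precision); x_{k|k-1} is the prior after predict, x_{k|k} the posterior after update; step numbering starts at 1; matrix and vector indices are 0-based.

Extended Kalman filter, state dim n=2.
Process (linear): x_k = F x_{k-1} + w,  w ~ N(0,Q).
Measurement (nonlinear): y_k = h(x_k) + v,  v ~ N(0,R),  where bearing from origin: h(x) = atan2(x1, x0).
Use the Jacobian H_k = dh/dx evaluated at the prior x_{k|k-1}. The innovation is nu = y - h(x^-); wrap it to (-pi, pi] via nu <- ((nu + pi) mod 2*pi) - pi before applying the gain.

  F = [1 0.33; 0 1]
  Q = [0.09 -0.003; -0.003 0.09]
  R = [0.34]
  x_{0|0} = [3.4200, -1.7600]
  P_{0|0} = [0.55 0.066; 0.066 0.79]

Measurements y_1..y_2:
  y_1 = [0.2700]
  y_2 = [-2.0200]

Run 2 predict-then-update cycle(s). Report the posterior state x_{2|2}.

x_post = [1.9194, -2.2687]

step 1: x^-=[2.8392, -1.7600]  P^-=[0.7696 0.3237; 0.3237 0.8800]  H_jac=[0.1577 0.2544]  S=[0.4421]  K=[0.4609; 0.6219]  nu=[0.8249]  x^+=[3.2194, -1.2469]  P^+=[0.6757 0.1970; 0.1970 0.7090]
step 2: x^-=[2.8079, -1.2469]  P^-=[0.9729 0.4279; 0.4279 0.7990]  H_jac=[0.1321 0.2975]  S=[0.4613]  K=[0.5546; 0.6378]  nu=[-1.6021]  x^+=[1.9194, -2.2687]  P^+=[0.8310 0.2648; 0.2648 0.6113]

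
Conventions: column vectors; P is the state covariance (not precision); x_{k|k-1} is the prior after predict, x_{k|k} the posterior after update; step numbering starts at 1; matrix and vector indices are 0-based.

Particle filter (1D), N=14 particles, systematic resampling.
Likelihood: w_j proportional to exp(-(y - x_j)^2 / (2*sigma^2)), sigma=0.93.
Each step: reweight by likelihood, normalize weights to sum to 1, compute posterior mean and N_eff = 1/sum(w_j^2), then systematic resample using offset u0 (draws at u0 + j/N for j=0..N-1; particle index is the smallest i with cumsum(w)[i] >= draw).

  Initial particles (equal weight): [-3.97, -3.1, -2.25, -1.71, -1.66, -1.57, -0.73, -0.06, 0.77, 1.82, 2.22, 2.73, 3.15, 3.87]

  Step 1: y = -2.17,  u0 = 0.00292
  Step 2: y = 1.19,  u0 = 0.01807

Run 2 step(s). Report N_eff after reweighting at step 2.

N_eff = 2.4272

step 1: w=[0.0327, 0.1291, 0.2120, 0.1883, 0.1831, 0.1728, 0.0642, 0.0162, 0.0014, 0.0000, 0.0000, 0.0000, 0.0000, 0.0000]  mean=-1.9512  Neff=6.0257  idx=[0, 1, 1, 2, 2, 2, 3, 3, 4, 4, 4, 5, 5, 6]
step 2: w=[0.0000, 0.0001, 0.0001, 0.0056, 0.0056, 0.0056, 0.0409, 0.0409, 0.0483, 0.0483, 0.0483, 0.0646, 0.0646, 0.6271]  mean=-1.0796  Neff=2.4272  idx=[6, 7, 9, 10, 11, 13, 13, 13, 13, 13, 13, 13, 13, 13]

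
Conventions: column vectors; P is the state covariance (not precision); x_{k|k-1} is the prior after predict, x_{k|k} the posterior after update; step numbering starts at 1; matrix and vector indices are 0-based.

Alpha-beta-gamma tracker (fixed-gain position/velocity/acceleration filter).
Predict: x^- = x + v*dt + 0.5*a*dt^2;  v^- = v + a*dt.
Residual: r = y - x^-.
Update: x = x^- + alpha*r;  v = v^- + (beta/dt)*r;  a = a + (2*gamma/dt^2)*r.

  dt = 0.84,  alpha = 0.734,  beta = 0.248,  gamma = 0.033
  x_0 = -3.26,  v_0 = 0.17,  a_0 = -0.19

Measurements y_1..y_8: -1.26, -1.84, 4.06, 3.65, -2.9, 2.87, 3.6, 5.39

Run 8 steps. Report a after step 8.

a_post = 0.1574

step 1: x_pred=-3.1842  r=1.9242  x^+=-1.7718  v^+=0.5785  a^+=-0.0100
step 2: x_pred=-1.2894  r=-0.5506  x^+=-1.6935  v^+=0.4075  a^+=-0.0615
step 3: x_pred=-1.3729  r=5.4329  x^+=2.6148  v^+=1.9599  a^+=0.4467
step 4: x_pred=4.4187  r=-0.7687  x^+=3.8545  v^+=2.1081  a^+=0.3748
step 5: x_pred=5.7575  r=-8.6575  x^+=-0.5971  v^+=-0.1331  a^+=-0.4350
step 6: x_pred=-0.8624  r=3.7324  x^+=1.8772  v^+=0.6034  a^+=-0.0859
step 7: x_pred=2.3537  r=1.2463  x^+=3.2685  v^+=0.8992  a^+=0.0307
step 8: x_pred=4.0346  r=1.3554  x^+=5.0295  v^+=1.3251  a^+=0.1574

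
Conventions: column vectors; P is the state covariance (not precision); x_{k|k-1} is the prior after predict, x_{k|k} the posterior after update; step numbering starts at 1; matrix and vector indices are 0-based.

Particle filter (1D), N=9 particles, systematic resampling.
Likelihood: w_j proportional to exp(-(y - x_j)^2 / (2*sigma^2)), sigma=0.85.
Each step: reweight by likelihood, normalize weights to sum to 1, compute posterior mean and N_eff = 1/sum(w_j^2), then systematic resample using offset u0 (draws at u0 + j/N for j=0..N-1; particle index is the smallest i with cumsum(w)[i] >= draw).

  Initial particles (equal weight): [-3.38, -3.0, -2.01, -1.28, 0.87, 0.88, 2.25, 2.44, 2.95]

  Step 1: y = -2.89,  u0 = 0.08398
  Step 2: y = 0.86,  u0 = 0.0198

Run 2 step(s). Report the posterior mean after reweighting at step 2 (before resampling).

post_mean = -1.3840

step 1: w=[0.3270, 0.3829, 0.2259, 0.0642, 0.0000, 0.0000, 0.0000, 0.0000, 0.0000]  mean=-2.7900  Neff=3.2399  idx=[0, 0, 0, 1, 1, 1, 2, 2, 3]
step 2: w=[0.0001, 0.0001, 0.0001, 0.0007, 0.0007, 0.0007, 0.0685, 0.0685, 0.8607]  mean=-1.3840  Neff=1.3329  idx=[6, 7, 8, 8, 8, 8, 8, 8, 8]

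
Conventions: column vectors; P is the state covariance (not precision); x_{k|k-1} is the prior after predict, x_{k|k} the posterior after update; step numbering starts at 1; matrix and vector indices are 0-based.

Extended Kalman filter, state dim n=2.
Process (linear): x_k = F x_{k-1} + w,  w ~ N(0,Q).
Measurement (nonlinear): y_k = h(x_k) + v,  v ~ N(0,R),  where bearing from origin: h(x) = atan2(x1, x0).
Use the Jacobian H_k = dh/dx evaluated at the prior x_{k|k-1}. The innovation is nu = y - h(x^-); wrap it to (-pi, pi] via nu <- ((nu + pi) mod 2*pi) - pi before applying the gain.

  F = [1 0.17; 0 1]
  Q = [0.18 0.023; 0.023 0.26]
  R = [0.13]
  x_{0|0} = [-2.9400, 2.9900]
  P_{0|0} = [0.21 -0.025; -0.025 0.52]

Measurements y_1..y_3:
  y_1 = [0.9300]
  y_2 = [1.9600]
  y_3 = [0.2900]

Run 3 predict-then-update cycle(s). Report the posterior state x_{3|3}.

step 1: x^-=[-2.4317, 2.9900]  P^-=[0.3965 0.0864; 0.0864 0.7800]  H_jac=[-0.2013 -0.1637]  S=[0.1727]  K=[-0.5442; -0.8403]  nu=[-1.3236]  x^+=[-1.7114, 4.1022]  P^+=[0.3454 0.0074; 0.0074 0.6581]
step 2: x^-=[-1.0140, 4.1022]  P^-=[0.5469 0.1423; 0.1423 0.9181]  H_jac=[-0.2297 -0.0568]  S=[0.1655]  K=[-0.8079; -0.5125]  nu=[0.1469]  x^+=[-1.1327, 4.0269]  P^+=[0.4389 0.0738; 0.0738 0.8746]
step 3: x^-=[-0.4481, 4.0269]  P^-=[0.6693 0.2455; 0.2455 1.1346]  H_jac=[-0.2453 -0.0273]  S=[0.1744]  K=[-0.9797; -0.5228]  nu=[-1.3916]  x^+=[0.9153, 4.7545]  P^+=[0.5019 0.1561; 0.1561 1.0869]

x_post = [0.9153, 4.7545]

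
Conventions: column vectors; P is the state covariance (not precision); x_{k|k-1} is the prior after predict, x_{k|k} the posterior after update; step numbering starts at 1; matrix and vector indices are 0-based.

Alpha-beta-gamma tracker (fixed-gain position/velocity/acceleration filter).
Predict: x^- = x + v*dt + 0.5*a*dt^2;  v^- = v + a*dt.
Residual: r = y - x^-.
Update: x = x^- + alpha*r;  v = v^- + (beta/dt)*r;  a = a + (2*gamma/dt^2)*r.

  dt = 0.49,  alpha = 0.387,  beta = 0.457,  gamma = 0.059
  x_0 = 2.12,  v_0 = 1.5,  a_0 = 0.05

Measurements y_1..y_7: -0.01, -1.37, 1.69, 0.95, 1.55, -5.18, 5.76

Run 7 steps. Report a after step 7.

a_post = 2.3085

step 1: x_pred=2.8610  r=-2.8710  x^+=1.7499  v^+=-1.1531  a^+=-1.3610
step 2: x_pred=1.0215  r=-2.3915  x^+=0.0960  v^+=-4.0505  a^+=-2.5363
step 3: x_pred=-2.1932  r=3.8832  x^+=-0.6904  v^+=-1.6716  a^+=-0.6279
step 4: x_pred=-1.5849  r=2.5349  x^+=-0.6039  v^+=0.3849  a^+=0.6179
step 5: x_pred=-0.3411  r=1.8911  x^+=0.3908  v^+=2.4514  a^+=1.5473
step 6: x_pred=1.7777  r=-6.9577  x^+=-0.9149  v^+=-3.2795  a^+=-1.8721
step 7: x_pred=-2.7466  r=8.5066  x^+=0.5454  v^+=3.7369  a^+=2.3085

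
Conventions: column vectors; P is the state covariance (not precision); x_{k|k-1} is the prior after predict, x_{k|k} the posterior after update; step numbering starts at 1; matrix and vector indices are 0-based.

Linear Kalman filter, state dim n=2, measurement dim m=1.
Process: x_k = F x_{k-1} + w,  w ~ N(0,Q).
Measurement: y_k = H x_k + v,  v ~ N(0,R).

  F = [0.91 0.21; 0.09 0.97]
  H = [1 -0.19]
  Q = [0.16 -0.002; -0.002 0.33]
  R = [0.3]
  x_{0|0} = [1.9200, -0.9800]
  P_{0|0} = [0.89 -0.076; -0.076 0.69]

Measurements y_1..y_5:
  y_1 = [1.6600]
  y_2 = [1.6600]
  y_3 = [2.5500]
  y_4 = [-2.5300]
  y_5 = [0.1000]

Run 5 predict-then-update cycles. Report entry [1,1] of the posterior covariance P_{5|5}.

P_post[1,1] = 1.7345

step 1: x^-=[1.5414, -0.7778]  P^-=[0.8984 0.1429; 0.1429 0.9732]  S=[1.1792]  K=[0.7388; -0.0356]  nu=[-0.0292]  x^+=[1.5198, -0.7768]  P^+=[0.2547 0.1739; 0.1739 0.9717]
step 2: x^-=[1.2199, -0.6167]  P^-=[0.4802 0.3736; 0.3736 1.2767]  S=[0.6844]  K=[0.5980; 0.1915]  nu=[0.3229]  x^+=[1.4130, -0.5548]  P^+=[0.2355 0.2952; 0.2952 1.2516]
step 3: x^-=[1.1693, -0.4110]  P^-=[0.5231 0.5384; 0.5384 1.5611]  S=[0.6748]  K=[0.6235; 0.3584]  nu=[1.3026]  x^+=[1.9815, 0.0558]  P^+=[0.2607 0.3876; 0.3876 1.4744]
step 4: x^-=[1.8149, 0.2324]  P^-=[0.5891 0.6692; 0.6692 1.7871]  S=[0.6993]  K=[0.6606; 0.4714]  nu=[-4.3007]  x^+=[-1.0260, -1.7949]  P^+=[0.2839 0.4514; 0.4514 1.6317]
step 5: x^-=[-1.3106, -1.8334]  P^-=[0.6396 0.7606; 0.7606 1.9464]  S=[0.7208]  K=[0.6868; 0.5422]  nu=[1.0623]  x^+=[-0.5810, -1.2575]  P^+=[0.2996 0.4922; 0.4922 1.7345]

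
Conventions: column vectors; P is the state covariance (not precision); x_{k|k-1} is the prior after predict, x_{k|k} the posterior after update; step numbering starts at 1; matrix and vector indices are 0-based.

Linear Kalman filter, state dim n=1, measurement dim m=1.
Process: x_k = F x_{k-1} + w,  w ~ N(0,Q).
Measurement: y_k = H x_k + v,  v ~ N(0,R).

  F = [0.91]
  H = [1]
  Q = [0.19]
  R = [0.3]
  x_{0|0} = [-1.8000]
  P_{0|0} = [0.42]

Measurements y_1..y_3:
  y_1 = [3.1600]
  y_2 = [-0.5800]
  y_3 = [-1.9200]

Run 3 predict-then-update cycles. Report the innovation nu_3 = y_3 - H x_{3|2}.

innov = [-2.1876]

step 1: x^-=[-1.6380]  P^-=[0.5378]  S=[0.8378]  K=[0.6419]  nu=[4.7980]  x^+=[1.4419]  P^+=[0.1926]
step 2: x^-=[1.3122]  P^-=[0.3495]  S=[0.6495]  K=[0.5381]  nu=[-1.8922]  x^+=[0.2940]  P^+=[0.1614]
step 3: x^-=[0.2676]  P^-=[0.3237]  S=[0.6237]  K=[0.5190]  nu=[-2.1876]  x^+=[-0.8677]  P^+=[0.1557]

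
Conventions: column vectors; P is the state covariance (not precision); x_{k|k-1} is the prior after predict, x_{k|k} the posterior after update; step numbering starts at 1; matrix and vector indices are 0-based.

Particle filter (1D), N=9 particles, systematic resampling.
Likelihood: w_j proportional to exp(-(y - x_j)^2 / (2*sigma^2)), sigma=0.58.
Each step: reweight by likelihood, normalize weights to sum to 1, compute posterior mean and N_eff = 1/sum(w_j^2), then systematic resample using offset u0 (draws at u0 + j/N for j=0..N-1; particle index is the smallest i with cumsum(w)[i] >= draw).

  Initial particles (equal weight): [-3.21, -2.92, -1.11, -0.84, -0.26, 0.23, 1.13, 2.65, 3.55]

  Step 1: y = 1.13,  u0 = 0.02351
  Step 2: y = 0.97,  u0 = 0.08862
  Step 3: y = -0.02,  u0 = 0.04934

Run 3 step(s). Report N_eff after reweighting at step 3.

step 1: w=[0.0000, 0.0000, 0.0004, 0.0022, 0.0406, 0.2154, 0.7180, 0.0232, 0.0001]  mean=0.9098  Neff=1.7726  idx=[4, 5, 5, 6, 6, 6, 6, 6, 6]
step 2: w=[0.0156, 0.0655, 0.0655, 0.1422, 0.1422, 0.1422, 0.1422, 0.1422, 0.1422]  mean=0.9905  Neff=7.6796  idx=[2, 3, 4, 4, 5, 6, 7, 8, 8]
step 3: w=[0.4485, 0.0689, 0.0689, 0.0689, 0.0689, 0.0689, 0.0689, 0.0689, 0.0689]  mean=0.7263  Neff=4.1809  idx=[0, 0, 0, 0, 1, 3, 4, 6, 8]

N_eff = 4.1809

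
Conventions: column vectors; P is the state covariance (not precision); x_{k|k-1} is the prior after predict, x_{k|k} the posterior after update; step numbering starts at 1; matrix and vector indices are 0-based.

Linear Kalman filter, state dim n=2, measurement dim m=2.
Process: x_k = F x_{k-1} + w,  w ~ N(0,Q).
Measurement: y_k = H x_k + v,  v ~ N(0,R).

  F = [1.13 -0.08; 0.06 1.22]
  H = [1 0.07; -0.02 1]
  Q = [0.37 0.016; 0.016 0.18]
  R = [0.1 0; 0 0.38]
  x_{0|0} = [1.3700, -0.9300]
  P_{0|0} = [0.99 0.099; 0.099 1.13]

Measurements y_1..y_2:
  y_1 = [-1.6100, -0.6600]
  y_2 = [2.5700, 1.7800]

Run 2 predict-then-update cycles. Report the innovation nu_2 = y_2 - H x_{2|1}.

innov = [4.1253, 2.8373]

step 1: x^-=[1.6225, -1.0524]  P^-=[1.6235 0.1088; 0.1088 1.8799]  S=[1.7479 0.2078; 0.2078 2.2562]  K=[0.9394 -0.0527; 0.0390 0.8287]  nu=[-3.1588, 0.4249]  x^+=[-1.3674, -0.8236]  P^+=[0.0952 -0.0181; -0.0181 0.3145]
step 2: x^-=[-1.4792, -1.0869]  P^-=[0.4969 -0.0331; -0.0331 0.6458]  S=[0.5954 0.0022; 0.0022 1.0274]  K=[0.8308 -0.0437; 0.0180 0.6292]  nu=[4.1253, 2.8373]  x^+=[1.8241, 0.7726]  P^+=[0.0841 -0.0149; -0.0149 0.2388]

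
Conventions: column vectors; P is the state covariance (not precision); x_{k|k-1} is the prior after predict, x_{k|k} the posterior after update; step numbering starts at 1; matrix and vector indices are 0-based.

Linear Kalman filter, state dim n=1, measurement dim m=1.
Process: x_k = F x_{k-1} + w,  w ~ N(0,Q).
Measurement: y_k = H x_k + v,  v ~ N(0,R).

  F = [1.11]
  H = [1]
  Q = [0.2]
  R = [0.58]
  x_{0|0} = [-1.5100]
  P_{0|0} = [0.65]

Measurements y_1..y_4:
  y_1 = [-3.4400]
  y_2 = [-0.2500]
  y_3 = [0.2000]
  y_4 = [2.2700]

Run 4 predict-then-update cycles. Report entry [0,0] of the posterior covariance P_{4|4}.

P_post[0,0] = 0.2841

step 1: x^-=[-1.6761]  P^-=[1.0009]  S=[1.5809]  K=[0.6331]  nu=[-1.7639]  x^+=[-2.7928]  P^+=[0.3672]
step 2: x^-=[-3.1001]  P^-=[0.6524]  S=[1.2324]  K=[0.5294]  nu=[2.8501]  x^+=[-1.5913]  P^+=[0.3070]
step 3: x^-=[-1.7663]  P^-=[0.5783]  S=[1.1583]  K=[0.4993]  nu=[1.9663]  x^+=[-0.7846]  P^+=[0.2896]
step 4: x^-=[-0.8709]  P^-=[0.5568]  S=[1.1368]  K=[0.4898]  nu=[3.1409]  x^+=[0.6675]  P^+=[0.2841]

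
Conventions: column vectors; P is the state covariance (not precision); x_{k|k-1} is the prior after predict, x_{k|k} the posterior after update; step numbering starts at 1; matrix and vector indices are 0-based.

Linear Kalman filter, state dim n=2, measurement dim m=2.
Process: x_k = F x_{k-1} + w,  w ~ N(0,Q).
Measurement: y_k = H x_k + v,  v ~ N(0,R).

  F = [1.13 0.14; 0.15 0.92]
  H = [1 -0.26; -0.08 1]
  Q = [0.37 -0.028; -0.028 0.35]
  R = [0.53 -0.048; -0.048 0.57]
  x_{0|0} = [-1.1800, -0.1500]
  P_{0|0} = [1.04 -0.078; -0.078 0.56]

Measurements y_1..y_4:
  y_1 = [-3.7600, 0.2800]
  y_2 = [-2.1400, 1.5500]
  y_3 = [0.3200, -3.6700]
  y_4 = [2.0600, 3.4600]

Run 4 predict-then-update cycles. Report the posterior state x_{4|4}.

step 1: x^-=[-1.3544, -0.3150]  P^-=[1.6843 0.1377; 0.1377 0.8259]  S=[2.1985 -0.2569; -0.2569 1.3846]  K=[0.7667 0.1444; 0.0345 0.5949]  nu=[-2.4875, 0.4866]  x^+=[-3.1913, -0.1113]  P^+=[0.4200 0.0791; 0.0791 0.3438]
step 2: x^-=[-3.6217, -0.5810]  P^-=[0.9380 0.1714; 0.1714 0.6722]  S=[1.4244 -0.1229; -0.1229 1.2208]  K=[0.6396 0.1433; 0.0445 0.5439]  nu=[1.3306, 1.8413]  x^+=[-2.5067, 0.4797]  P^+=[0.3527 0.0792; 0.0792 0.3142]
step 3: x^-=[-2.7655, 0.0653]  P^-=[0.8516 0.1562; 0.1562 0.6457]  S=[1.3440 -0.1245; -0.1245 1.1962]  K=[0.6162 0.1378; 0.0408 0.5336]  nu=[3.1024, -3.9565]  x^+=[-1.3991, -1.9195]  P^+=[0.3398 0.0762; 0.0762 0.3083]
step 4: x^-=[-1.8497, -1.9758]  P^-=[0.8340 0.1501; 0.1501 0.6396]  S=[1.3292 -0.1278; -0.1278 1.1909]  K=[0.6111 0.1356; 0.0389 0.5312]  nu=[3.3960, 5.2878]  x^+=[0.9426, 0.9649]  P^+=[0.3369 0.0749; 0.0749 0.3069]

x_post = [0.9426, 0.9649]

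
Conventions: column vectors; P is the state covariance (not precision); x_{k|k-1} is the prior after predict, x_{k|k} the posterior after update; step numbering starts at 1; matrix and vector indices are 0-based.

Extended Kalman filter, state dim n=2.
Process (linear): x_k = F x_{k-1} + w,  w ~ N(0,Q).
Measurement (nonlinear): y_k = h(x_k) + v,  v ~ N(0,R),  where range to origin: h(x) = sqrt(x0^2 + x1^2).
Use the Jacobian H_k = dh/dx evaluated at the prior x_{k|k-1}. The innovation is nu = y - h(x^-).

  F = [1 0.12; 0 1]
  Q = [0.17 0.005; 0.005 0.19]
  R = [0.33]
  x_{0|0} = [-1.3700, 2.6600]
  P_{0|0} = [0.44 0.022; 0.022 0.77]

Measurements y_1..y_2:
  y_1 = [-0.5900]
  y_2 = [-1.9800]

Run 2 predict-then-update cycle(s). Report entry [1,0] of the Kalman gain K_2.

step 1: x^-=[-1.0508, 2.6600]  P^-=[0.6264 0.1194; 0.1194 0.9600]  H_jac=[-0.3674 0.9301]  S=[1.1634]  K=[-0.1024; 0.7298]  nu=[-3.4500]  x^+=[-0.6976, 0.1423]  P^+=[0.6142 0.2063; 0.2063 0.3404]
step 2: x^-=[-0.6806, 0.1423]  P^-=[0.8386 0.2522; 0.2522 0.5304]  H_jac=[-0.9788 0.2046]  S=[1.0547]  K=[-0.7294; -0.1311]  nu=[-2.6753]  x^+=[1.2707, 0.4930]  P^+=[0.2775 0.1513; 0.1513 0.5123]

K[1,0] = -0.1311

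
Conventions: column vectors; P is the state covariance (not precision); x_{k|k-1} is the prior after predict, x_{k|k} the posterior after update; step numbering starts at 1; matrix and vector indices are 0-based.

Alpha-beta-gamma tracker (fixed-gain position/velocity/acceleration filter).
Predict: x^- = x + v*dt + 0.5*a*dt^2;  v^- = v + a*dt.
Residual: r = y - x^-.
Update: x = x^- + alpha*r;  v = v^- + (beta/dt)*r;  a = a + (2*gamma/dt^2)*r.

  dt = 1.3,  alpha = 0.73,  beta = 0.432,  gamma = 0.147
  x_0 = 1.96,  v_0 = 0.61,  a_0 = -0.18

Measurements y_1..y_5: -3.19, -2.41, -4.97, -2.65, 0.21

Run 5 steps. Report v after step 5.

step 1: x_pred=2.6009  r=-5.7909  x^+=-1.6265  v^+=-1.5484  a^+=-1.1874
step 2: x_pred=-4.6427  r=2.2327  x^+=-3.0128  v^+=-2.3501  a^+=-0.7990
step 3: x_pred=-6.7431  r=1.7731  x^+=-5.4487  v^+=-2.7996  a^+=-0.4906
step 4: x_pred=-9.5027  r=6.8527  x^+=-4.5002  v^+=-1.1601  a^+=0.7016
step 5: x_pred=-5.4155  r=5.6255  x^+=-1.3089  v^+=1.6214  a^+=1.6802

v_post = 1.6214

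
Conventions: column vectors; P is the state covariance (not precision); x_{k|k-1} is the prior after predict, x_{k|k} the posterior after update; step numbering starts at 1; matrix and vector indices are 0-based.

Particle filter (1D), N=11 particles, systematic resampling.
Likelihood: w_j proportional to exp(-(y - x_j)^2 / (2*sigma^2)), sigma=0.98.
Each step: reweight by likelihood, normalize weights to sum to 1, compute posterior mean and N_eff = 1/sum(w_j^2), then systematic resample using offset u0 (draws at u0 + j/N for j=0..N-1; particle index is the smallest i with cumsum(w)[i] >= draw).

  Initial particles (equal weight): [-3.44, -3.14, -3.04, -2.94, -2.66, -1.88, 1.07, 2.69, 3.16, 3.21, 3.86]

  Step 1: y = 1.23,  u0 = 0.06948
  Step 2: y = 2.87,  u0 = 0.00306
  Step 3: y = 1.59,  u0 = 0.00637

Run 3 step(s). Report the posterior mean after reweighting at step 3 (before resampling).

post_mean = 2.0601

step 1: w=[0.0000, 0.0000, 0.0000, 0.0001, 0.0002, 0.0040, 0.6074, 0.2029, 0.0885, 0.0800, 0.0168]  mean=1.7884  Neff=2.3549  idx=[6, 6, 6, 6, 6, 6, 7, 7, 7, 8, 9]
step 2: w=[0.0311, 0.0311, 0.0311, 0.0311, 0.0311, 0.0311, 0.1650, 0.1650, 0.1650, 0.1606, 0.1580]  mean=2.5457  Neff=7.2344  idx=[0, 3, 5, 6, 7, 7, 8, 8, 9, 9, 10]
step 3: w=[0.1429, 0.1429, 0.1429, 0.0876, 0.0876, 0.0876, 0.0876, 0.0876, 0.0456, 0.0456, 0.0420]  mean=2.0601  Neff=9.4716  idx=[0, 0, 1, 1, 2, 3, 4, 5, 6, 7, 9]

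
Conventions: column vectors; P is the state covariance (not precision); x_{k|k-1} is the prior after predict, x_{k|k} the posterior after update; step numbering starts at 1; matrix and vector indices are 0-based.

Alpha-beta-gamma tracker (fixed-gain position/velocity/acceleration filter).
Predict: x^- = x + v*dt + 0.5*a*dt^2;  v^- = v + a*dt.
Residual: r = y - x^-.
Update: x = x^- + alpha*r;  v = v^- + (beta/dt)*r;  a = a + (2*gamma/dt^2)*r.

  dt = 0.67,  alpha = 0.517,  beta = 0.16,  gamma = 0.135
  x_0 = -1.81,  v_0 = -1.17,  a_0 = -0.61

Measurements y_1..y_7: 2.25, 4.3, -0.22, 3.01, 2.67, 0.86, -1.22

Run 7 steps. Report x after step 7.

step 1: x_pred=-2.7308  r=4.9808  x^+=-0.1557  v^+=-0.3893  a^+=2.3858
step 2: x_pred=0.1190  r=4.1810  x^+=2.2806  v^+=2.2077  a^+=4.9006
step 3: x_pred=4.8597  r=-5.0797  x^+=2.2335  v^+=4.2780  a^+=1.8453
step 4: x_pred=5.5139  r=-2.5039  x^+=4.2194  v^+=4.9164  a^+=0.3393
step 5: x_pred=7.5896  r=-4.9196  x^+=5.0462  v^+=3.9689  a^+=-2.6197
step 6: x_pred=7.1173  r=-6.2573  x^+=3.8823  v^+=0.7194  a^+=-6.3833
step 7: x_pred=2.9316  r=-4.1516  x^+=0.7852  v^+=-4.5488  a^+=-8.8804

x_post = 0.7852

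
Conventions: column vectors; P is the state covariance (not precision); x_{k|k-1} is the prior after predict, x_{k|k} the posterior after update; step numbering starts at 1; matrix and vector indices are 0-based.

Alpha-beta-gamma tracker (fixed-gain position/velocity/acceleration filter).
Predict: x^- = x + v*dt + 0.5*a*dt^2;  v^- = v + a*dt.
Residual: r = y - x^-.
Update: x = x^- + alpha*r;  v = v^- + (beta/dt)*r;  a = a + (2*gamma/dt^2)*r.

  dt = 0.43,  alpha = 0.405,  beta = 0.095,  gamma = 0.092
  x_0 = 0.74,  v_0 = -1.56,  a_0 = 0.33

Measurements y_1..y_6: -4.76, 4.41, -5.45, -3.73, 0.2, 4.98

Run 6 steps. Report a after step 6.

a_post = 12.7072

step 1: x_pred=0.0997  r=-4.8597  x^+=-1.8685  v^+=-2.4918  a^+=-4.5061
step 2: x_pred=-3.3565  r=7.7665  x^+=-0.2111  v^+=-2.7135  a^+=3.2227
step 3: x_pred=-1.0799  r=-4.3701  x^+=-2.8498  v^+=-2.2932  a^+=-1.1261
step 4: x_pred=-3.9400  r=0.2100  x^+=-3.8550  v^+=-2.7311  a^+=-0.9171
step 5: x_pred=-5.1141  r=5.3141  x^+=-2.9619  v^+=-1.9514  a^+=4.3711
step 6: x_pred=-3.3969  r=8.3769  x^+=-0.0042  v^+=1.7789  a^+=12.7072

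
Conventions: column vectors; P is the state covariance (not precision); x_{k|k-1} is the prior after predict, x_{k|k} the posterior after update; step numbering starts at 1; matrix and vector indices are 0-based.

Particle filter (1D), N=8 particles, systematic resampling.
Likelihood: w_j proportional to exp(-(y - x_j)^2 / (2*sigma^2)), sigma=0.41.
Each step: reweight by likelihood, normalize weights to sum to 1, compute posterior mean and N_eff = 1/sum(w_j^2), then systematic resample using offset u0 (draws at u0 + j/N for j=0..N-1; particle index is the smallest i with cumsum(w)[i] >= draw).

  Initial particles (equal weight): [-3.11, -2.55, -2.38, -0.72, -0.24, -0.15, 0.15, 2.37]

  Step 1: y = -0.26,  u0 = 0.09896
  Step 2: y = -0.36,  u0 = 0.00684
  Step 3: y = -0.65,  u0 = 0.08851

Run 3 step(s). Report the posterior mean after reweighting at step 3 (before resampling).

post_mean = -0.3130

step 1: w=[0.0000, 0.0000, 0.0000, 0.1717, 0.3219, 0.3109, 0.1955, 0.0000]  mean=-0.2182  Neff=3.7317  idx=[3, 4, 4, 4, 5, 5, 6, 6]
step 2: w=[0.1091, 0.1538, 0.1538, 0.1538, 0.1408, 0.1408, 0.0740, 0.0740]  mean=-0.2093  Neff=7.4950  idx=[0, 1, 1, 2, 3, 4, 5, 6]
step 3: w=[0.2184, 0.1344, 0.1344, 0.1344, 0.1344, 0.1054, 0.1054, 0.0330]  mean=-0.3130  Neff=6.9775  idx=[0, 0, 1, 2, 3, 4, 5, 6]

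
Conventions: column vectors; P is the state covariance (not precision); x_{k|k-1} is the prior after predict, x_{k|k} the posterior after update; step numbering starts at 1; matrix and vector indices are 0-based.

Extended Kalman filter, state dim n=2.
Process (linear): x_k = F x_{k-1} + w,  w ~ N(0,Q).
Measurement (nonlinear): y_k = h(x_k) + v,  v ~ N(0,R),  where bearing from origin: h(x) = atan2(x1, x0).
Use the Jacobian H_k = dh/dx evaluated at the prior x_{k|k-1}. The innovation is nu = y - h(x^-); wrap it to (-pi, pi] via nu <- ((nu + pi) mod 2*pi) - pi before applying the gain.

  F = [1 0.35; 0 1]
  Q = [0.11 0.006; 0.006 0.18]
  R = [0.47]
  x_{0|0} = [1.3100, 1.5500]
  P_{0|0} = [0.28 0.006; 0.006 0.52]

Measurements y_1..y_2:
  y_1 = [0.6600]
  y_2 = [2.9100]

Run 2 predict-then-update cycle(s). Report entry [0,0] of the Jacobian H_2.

step 1: x^-=[1.8525, 1.5500]  P^-=[0.4579 0.1940; 0.1940 0.7000]  H_jac=[-0.2657 0.3175]  S=[0.5402]  K=[-0.1112; 0.3161]  nu=[-0.0367]  x^+=[1.8566, 1.5384]  P^+=[0.4512 0.2130; 0.2130 0.6460]
step 2: x^-=[2.3950, 1.5384]  P^-=[0.7894 0.4451; 0.4451 0.8260]  H_jac=[-0.1899 0.2956]  S=[0.5207]  K=[-0.0352; 0.3066]  nu=[2.3390]  x^+=[2.3127, 2.2556]  P^+=[0.7888 0.4507; 0.4507 0.7771]

H_jac[0,0] = -0.1899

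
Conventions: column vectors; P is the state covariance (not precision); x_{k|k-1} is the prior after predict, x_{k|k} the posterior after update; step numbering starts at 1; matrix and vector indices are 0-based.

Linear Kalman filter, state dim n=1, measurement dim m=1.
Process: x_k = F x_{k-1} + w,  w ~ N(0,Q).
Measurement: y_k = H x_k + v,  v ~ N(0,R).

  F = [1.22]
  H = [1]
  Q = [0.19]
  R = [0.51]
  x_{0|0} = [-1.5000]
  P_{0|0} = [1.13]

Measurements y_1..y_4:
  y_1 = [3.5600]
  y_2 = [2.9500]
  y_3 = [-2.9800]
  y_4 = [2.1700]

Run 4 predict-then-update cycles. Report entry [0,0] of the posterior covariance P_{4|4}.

step 1: x^-=[-1.8300]  P^-=[1.8719]  S=[2.3819]  K=[0.7859]  nu=[5.3900]  x^+=[2.4059]  P^+=[0.4008]
step 2: x^-=[2.9352]  P^-=[0.7866]  S=[1.2966]  K=[0.6066]  nu=[0.0148]  x^+=[2.9442]  P^+=[0.3094]
step 3: x^-=[3.5919]  P^-=[0.6505]  S=[1.1605]  K=[0.5605]  nu=[-6.5719]  x^+=[-0.0919]  P^+=[0.2859]
step 4: x^-=[-0.1121]  P^-=[0.6155]  S=[1.1255]  K=[0.5469]  nu=[2.2821]  x^+=[1.1359]  P^+=[0.2789]

P_post[0,0] = 0.2789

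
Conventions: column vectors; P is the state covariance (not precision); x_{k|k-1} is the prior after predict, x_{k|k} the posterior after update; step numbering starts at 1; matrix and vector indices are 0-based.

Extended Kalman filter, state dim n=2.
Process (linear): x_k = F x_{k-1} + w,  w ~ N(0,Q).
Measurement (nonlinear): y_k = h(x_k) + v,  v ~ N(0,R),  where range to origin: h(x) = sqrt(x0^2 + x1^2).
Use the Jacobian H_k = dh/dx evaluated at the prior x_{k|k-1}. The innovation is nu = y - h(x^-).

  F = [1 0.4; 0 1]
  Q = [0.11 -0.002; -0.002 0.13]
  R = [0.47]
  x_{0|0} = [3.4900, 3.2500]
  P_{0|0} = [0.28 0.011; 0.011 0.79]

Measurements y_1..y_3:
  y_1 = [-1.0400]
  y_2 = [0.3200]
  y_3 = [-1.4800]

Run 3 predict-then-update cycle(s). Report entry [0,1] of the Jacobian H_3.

H_jac[0,1] = -0.5105

step 1: x^-=[4.7900, 3.2500]  P^-=[0.5252 0.3250; 0.3250 0.9200]  H_jac=[0.8275 0.5615]  S=[1.4217]  K=[0.4341; 0.5525]  nu=[-6.8285]  x^+=[1.8260, -0.5228]  P^+=[0.2574 -0.0159; -0.0159 0.4860]
step 2: x^-=[1.6169, -0.5228]  P^-=[0.4324 0.1765; 0.1765 0.6160]  H_jac=[0.9515 -0.3077]  S=[0.8164]  K=[0.4374; -0.0265]  nu=[-1.3793]  x^+=[1.0136, -0.4863]  P^+=[0.2762 0.1859; 0.1859 0.6154]
step 3: x^-=[0.8191, -0.4863]  P^-=[0.6334 0.4301; 0.4301 0.7454]  H_jac=[0.8599 -0.5105]  S=[0.7550]  K=[0.4305; -0.0142]  nu=[-2.4326]  x^+=[-0.2282, -0.4517]  P^+=[0.4934 0.4347; 0.4347 0.7453]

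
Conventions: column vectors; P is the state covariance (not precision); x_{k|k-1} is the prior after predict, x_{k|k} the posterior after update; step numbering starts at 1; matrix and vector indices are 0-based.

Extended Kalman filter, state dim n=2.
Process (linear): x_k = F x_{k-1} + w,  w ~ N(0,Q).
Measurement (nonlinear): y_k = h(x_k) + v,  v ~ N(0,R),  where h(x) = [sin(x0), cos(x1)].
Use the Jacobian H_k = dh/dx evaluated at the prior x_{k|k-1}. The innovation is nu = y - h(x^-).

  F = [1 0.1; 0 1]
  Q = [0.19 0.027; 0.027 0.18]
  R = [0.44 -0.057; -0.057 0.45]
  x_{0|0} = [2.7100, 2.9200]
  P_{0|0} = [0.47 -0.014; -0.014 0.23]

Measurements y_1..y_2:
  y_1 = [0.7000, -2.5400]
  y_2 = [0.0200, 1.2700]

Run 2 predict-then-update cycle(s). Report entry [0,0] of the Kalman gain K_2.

step 1: x^-=[3.0020, 2.9200]  P^-=[0.6595 0.0360; 0.0360 0.4100]  H_jac=[-0.9903 0.0000; 0.0000 -0.2198]  S=[1.0867 -0.0492; -0.0492 0.4698]  K=[-0.6046 -0.0801; -0.0417 -0.1962]  nu=[0.5609, -1.5645]  x^+=[2.7882, 3.2035]  P^+=[0.2640 0.0072; 0.0072 0.3908]
step 2: x^-=[3.1086, 3.2035]  P^-=[0.4594 0.0733; 0.0733 0.5708]  H_jac=[-0.9995 0.0000; 0.0000 0.0619]  S=[0.8989 -0.0615; -0.0615 0.4522]  K=[-0.5149 -0.0600; -0.0769 0.0677]  nu=[-0.0130, 2.2681]  x^+=[2.9791, 3.3580]  P^+=[0.2232 0.0377; 0.0377 0.5628]

K[0,0] = -0.5149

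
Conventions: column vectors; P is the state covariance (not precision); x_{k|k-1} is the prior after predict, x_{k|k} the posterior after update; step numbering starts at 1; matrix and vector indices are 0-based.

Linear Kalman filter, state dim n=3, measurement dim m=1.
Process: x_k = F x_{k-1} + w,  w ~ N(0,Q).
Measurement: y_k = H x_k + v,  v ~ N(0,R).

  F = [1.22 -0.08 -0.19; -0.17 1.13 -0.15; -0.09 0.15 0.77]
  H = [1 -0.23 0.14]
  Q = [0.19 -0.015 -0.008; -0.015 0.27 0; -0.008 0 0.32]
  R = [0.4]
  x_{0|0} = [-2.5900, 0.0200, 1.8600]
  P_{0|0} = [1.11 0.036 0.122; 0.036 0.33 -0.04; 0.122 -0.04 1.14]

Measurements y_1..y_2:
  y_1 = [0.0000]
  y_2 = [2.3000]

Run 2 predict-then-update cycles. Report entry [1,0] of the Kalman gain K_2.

K[1,0] = -0.1761

step 1: x^-=[-3.5148, 0.1839, 1.6683]  P^-=[1.8206 -0.2027 -0.1735; -0.2027 0.7551 -0.1116; -0.1735 -0.1116 0.9852]  S=[2.3317]  K=[0.7904; -0.1681; -0.0042]  nu=[3.3235]  x^+=[-0.8879, -0.3748, 1.6542]  P^+=[0.3640 0.1071 -0.1657; 0.1071 0.6892 -0.1132; -0.1657 -0.1132 0.9852]
step 2: x^-=[-1.3676, -0.5207, 1.2974]  P^-=[0.8242 0.0723 -0.3282; 0.0723 1.1714 -0.0815; -0.3282 -0.0815 0.9165]  S=[1.1842]  K=[0.6431; -0.1761; -0.1530]  nu=[3.3662]  x^+=[0.7973, -1.1135, 0.7824]  P^+=[0.3344 0.2064 -0.2117; 0.2064 1.1347 -0.1135; -0.2117 -0.1135 0.8887]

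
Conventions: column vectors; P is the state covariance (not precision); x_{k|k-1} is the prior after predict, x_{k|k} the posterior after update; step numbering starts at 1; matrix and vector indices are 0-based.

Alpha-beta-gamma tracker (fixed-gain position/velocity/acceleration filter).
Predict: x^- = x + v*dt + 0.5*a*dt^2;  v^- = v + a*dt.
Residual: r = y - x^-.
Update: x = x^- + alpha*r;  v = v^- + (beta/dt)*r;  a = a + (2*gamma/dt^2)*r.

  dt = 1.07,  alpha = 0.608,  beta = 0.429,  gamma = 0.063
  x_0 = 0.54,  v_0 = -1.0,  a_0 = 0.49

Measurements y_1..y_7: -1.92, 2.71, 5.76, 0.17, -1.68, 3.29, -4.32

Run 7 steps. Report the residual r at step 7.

resid = -5.9186

step 1: x_pred=-0.2495  r=-1.6705  x^+=-1.2652  v^+=-1.1455  a^+=0.3062
step 2: x_pred=-2.3155  r=5.0255  x^+=0.7400  v^+=1.1970  a^+=0.8592
step 3: x_pred=2.5127  r=3.2473  x^+=4.4871  v^+=3.4184  a^+=1.2166
step 4: x_pred=8.8412  r=-8.6712  x^+=3.5691  v^+=1.2436  a^+=0.2623
step 5: x_pred=5.0499  r=-6.7299  x^+=0.9581  v^+=-1.1740  a^+=-0.4783
step 6: x_pred=-0.5719  r=3.8619  x^+=1.7762  v^+=-0.1374  a^+=-0.0533
step 7: x_pred=1.5986  r=-5.9186  x^+=-1.9999  v^+=-2.5674  a^+=-0.7047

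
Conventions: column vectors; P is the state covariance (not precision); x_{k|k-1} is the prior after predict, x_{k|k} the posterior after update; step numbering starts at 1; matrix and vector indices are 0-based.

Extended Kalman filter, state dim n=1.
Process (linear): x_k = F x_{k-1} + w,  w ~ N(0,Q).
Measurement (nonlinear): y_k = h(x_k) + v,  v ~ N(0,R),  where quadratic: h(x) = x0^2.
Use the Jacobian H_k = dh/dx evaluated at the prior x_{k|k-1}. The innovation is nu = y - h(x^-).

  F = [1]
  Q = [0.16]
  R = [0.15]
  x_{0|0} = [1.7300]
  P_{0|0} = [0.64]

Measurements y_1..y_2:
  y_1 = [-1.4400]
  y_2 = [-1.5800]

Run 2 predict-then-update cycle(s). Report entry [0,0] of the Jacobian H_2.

step 1: x^-=[1.7300]  P^-=[0.8000]  H_jac=[3.4600]  S=[9.7273]  K=[0.2846]  nu=[-4.4329]  x^+=[0.4686]  P^+=[0.0123]
step 2: x^-=[0.4686]  P^-=[0.1723]  H_jac=[0.9371]  S=[0.3014]  K=[0.5359]  nu=[-1.7996]  x^+=[-0.4959]  P^+=[0.0858]

H_jac[0,0] = 0.9371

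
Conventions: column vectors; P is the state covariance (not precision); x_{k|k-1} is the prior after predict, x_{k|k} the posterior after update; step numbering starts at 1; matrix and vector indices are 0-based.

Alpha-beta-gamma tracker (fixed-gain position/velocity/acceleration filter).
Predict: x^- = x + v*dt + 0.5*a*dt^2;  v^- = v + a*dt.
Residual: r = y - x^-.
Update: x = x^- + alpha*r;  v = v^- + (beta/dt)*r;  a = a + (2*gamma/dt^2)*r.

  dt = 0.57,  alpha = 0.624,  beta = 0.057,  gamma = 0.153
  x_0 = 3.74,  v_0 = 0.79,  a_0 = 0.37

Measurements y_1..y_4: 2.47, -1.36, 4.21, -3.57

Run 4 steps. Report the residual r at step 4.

resid = -3.9119

step 1: x_pred=4.2504  r=-1.7804  x^+=3.1394  v^+=0.8229  a^+=-1.3068
step 2: x_pred=3.3962  r=-4.7562  x^+=0.4283  v^+=-0.3977  a^+=-5.7863
step 3: x_pred=-0.7383  r=4.9483  x^+=2.3494  v^+=-3.2010  a^+=-1.1258
step 4: x_pred=0.3419  r=-3.9119  x^+=-2.0991  v^+=-4.2340  a^+=-4.8102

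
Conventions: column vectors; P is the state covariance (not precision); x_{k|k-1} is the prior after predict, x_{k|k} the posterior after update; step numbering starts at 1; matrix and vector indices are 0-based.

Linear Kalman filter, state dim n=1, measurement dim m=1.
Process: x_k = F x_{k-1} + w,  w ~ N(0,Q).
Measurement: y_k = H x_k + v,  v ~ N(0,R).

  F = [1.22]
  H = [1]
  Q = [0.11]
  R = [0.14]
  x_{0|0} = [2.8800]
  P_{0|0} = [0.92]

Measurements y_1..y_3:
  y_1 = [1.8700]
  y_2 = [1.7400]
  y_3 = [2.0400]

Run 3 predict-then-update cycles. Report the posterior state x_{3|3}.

x_post = [2.1685]

step 1: x^-=[3.5136]  P^-=[1.4793]  S=[1.6193]  K=[0.9135]  nu=[-1.6436]  x^+=[2.0121]  P^+=[0.1279]
step 2: x^-=[2.4548]  P^-=[0.3004]  S=[0.4404]  K=[0.6821]  nu=[-0.7148]  x^+=[1.9672]  P^+=[0.0955]
step 3: x^-=[2.4000]  P^-=[0.2521]  S=[0.3921]  K=[0.6430]  nu=[-0.3600]  x^+=[2.1685]  P^+=[0.0900]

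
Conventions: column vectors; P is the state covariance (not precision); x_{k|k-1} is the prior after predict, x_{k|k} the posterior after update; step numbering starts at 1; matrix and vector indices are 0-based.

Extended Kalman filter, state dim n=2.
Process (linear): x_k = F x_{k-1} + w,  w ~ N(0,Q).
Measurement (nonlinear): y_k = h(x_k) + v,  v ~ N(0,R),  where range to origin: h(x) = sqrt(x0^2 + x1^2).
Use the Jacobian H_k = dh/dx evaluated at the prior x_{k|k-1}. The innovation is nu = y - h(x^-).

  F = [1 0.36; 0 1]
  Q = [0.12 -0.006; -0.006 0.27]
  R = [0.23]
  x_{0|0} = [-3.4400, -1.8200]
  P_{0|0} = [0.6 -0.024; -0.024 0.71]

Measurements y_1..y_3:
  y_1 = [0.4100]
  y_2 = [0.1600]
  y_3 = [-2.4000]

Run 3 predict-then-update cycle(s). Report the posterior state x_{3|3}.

x_post = [1.4209, 1.7984]

step 1: x^-=[-4.0952, -1.8200]  P^-=[0.7947 0.2256; 0.2256 0.9800]  H_jac=[-0.9138 -0.4061]  S=[1.2227]  K=[-0.6689; -0.4941]  nu=[-4.0714]  x^+=[-1.3719, 0.1917]  P^+=[0.2477 -0.1785; -0.1785 0.6815]
step 2: x^-=[-1.3029, 0.1917]  P^-=[0.3275 0.0608; 0.0608 0.9515]  H_jac=[-0.9894 0.1456]  S=[0.5532]  K=[-0.5697; 0.1416]  nu=[-1.1569]  x^+=[-0.6438, 0.0279]  P^+=[0.1480 0.1054; 0.1054 0.9404]
step 3: x^-=[-0.6338, 0.0279]  P^-=[0.4657 0.4380; 0.4380 1.2104]  H_jac=[-0.9990 0.0440]  S=[0.6587]  K=[-0.6771; -0.5835]  nu=[-3.0344]  x^+=[1.4209, 1.7984]  P^+=[0.1637 0.1777; 0.1777 0.9862]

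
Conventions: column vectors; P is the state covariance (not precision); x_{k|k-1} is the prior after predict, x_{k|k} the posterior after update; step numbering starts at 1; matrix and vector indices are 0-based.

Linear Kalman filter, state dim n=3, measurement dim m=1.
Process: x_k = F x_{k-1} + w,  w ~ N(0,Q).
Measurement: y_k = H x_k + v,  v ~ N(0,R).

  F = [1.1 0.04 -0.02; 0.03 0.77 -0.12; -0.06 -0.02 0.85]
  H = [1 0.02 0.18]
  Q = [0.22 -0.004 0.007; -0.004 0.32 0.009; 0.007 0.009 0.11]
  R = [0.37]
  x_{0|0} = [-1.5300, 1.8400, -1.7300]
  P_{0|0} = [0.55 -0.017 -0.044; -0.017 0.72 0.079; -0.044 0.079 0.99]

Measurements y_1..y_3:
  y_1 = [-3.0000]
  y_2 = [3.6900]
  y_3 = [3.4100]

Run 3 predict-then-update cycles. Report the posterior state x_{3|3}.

x_post = [2.7091, 1.5810, -1.3052]

step 1: x^-=[-1.5748, 1.5785, -1.4155]  P^-=[0.8874 0.0285 -0.0848; 0.0285 0.7466 -0.0528; -0.0848 -0.0528 0.8293]  S=[1.2548]  K=[0.6955; 0.0271; 0.0506]  nu=[-1.2020]  x^+=[-2.4108, 1.5460, -1.4763]  P^+=[0.2804 0.0049 -0.1289; 0.0049 0.7457 -0.0545; -0.1289 -0.0545 0.8261]
step 2: x^-=[-2.5605, 1.2952, -1.1411]  P^-=[0.5670 0.0526 -0.1488; 0.0526 0.7855 -0.1275; -0.1488 -0.1275 0.7232]  S=[0.9084]  K=[0.5959; 0.0499; -0.0233]  nu=[6.4300]  x^+=[1.2711, 1.6160, -1.2911]  P^+=[0.2445 0.0256 -0.1362; 0.0256 0.7832 -0.1265; -0.1362 -0.1265 0.7227]
step 3: x^-=[1.4886, 1.4374, -1.2061]  P^-=[0.5258 0.0722 -0.1545; 0.0722 0.8205 -0.1659; -0.1545 -0.1659 0.6516]  S=[0.8633]  K=[0.5785; 0.0681; -0.0470]  nu=[2.1097]  x^+=[2.7091, 1.5810, -1.3052]  P^+=[0.2369 0.0382 -0.1311; 0.0382 0.8165 -0.1632; -0.1311 -0.1632 0.6497]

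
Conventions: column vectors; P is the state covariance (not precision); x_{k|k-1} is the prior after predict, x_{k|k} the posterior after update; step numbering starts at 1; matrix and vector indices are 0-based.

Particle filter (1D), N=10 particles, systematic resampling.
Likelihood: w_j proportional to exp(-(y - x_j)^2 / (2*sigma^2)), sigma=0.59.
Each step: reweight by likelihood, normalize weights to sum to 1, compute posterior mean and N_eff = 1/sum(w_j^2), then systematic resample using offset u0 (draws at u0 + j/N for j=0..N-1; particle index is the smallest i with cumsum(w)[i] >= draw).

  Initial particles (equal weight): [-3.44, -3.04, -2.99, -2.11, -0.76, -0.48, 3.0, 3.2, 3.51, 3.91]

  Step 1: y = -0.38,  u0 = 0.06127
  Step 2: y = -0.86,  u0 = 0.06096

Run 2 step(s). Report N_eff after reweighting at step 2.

N_eff = 9.9084

step 1: w=[0.0000, 0.0000, 0.0000, 0.0075, 0.4485, 0.5440, 0.0000, 0.0000, 0.0000, 0.0000]  mean=-0.6179  Neff=2.0117  idx=[4, 4, 4, 4, 5, 5, 5, 5, 5, 5]
step 2: w=[0.1118, 0.1118, 0.1118, 0.1118, 0.0922, 0.0922, 0.0922, 0.0922, 0.0922, 0.0922]  mean=-0.6052  Neff=9.9084  idx=[0, 1, 2, 3, 4, 5, 6, 7, 8, 9]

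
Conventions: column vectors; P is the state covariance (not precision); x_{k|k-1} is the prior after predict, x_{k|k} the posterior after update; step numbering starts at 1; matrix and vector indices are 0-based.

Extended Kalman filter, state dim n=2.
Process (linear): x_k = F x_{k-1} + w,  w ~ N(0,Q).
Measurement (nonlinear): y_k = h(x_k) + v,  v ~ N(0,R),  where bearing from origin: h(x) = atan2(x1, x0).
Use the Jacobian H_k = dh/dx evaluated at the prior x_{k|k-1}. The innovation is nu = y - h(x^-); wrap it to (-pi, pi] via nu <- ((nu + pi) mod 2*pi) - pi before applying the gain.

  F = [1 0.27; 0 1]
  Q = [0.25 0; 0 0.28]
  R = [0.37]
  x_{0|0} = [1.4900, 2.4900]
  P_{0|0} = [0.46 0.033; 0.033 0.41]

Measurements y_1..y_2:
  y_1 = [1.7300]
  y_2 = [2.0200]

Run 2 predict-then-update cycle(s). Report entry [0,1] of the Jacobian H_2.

step 1: x^-=[2.1623, 2.4900]  P^-=[0.7577 0.1437; 0.1437 0.6900]  H_jac=[-0.2290 0.1988]  S=[0.4239]  K=[-0.3418; 0.2460]  nu=[0.8743]  x^+=[1.8634, 2.7051]  P^+=[0.7082 0.1793; 0.1793 0.6643]
step 2: x^-=[2.5938, 2.7051]  P^-=[1.1035 0.3587; 0.3587 0.9443]  H_jac=[-0.1926 0.1847]  S=[0.4176]  K=[-0.3503; 0.2522]  nu=[1.2136]  x^+=[2.1687, 3.0111]  P^+=[1.0522 0.3956; 0.3956 0.9178]

H_jac[0,1] = 0.1847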